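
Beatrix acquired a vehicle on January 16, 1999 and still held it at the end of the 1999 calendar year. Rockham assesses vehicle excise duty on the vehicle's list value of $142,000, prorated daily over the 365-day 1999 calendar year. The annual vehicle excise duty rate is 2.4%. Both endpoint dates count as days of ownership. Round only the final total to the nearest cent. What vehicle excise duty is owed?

$3,267.95

Days held (January 16 – December 31, 1999): 350 out of 365
Tax = $142,000 × 2.4% × 350/365 = $3,267.9452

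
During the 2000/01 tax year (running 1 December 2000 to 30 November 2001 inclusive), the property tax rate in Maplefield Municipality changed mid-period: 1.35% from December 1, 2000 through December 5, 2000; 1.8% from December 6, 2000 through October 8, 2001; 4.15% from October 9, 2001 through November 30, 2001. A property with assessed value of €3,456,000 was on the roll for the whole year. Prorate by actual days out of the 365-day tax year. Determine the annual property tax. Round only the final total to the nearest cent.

€73,787.97

December 1 – December 5, 2000: 5 days at 1.35% → €3,456,000 × 1.35% × 5/365 = €639.1233
December 6, 2000 – October 8, 2001: 307 days at 1.8% → €3,456,000 × 1.8% × 307/365 = €52,322.8932
October 9 – November 30, 2001: 53 days at 4.15% → €3,456,000 × 4.15% × 53/365 = €20,825.9507
Total = €73,787.9671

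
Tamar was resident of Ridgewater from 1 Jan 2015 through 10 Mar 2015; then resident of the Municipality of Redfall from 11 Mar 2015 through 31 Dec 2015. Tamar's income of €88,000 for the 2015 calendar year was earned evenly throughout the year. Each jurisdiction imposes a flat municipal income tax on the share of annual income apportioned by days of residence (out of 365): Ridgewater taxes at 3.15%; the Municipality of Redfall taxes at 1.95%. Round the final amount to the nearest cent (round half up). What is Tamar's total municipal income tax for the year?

Ridgewater, 1 Jan – 10 Mar 2015: 69 days → €88,000 × 3.15% × 69/365 = €524.0219
The Municipality of Redfall, 11 Mar – 31 Dec 2015: 296 days → €88,000 × 1.95% × 296/365 = €1,391.6055
Total = €1,915.6274

€1,915.63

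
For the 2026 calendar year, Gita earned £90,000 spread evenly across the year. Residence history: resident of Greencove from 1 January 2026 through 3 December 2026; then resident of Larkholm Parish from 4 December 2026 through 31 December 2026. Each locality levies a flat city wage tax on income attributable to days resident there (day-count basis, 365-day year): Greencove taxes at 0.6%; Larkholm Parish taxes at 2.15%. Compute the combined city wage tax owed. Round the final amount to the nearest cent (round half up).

£647.01

Greencove, 1 January – 3 December 2026: 337 days → £90,000 × 0.6% × 337/365 = £498.5753
Larkholm Parish, 4 December – 31 December 2026: 28 days → £90,000 × 2.15% × 28/365 = £148.4384
Total = £647.0137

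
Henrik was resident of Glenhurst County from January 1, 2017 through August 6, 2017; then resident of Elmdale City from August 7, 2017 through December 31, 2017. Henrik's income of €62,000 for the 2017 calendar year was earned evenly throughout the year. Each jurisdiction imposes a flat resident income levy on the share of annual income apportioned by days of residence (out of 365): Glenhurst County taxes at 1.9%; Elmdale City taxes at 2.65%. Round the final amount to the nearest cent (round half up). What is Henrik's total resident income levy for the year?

Glenhurst County, January 1 – August 6, 2017: 218 days → €62,000 × 1.9% × 218/365 = €703.5726
Elmdale City, August 7 – December 31, 2017: 147 days → €62,000 × 2.65% × 147/365 = €661.7014
Total = €1,365.2740

€1,365.27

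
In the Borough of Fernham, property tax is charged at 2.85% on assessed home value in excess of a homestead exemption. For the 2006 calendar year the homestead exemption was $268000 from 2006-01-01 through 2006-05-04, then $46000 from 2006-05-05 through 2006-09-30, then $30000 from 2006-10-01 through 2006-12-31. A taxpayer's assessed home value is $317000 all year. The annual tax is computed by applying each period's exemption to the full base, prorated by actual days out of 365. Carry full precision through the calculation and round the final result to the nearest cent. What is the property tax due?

2006-01-01 to 2006-05-04: 124 days, exemption $268000 → ($317000 − $268000) × 2.85% × 124/365 = $474.4274
2006-05-05 to 2006-09-30: 149 days, exemption $46000 → ($317000 − $46000) × 2.85% × 149/365 = $3152.8808
2006-10-01 to 2006-12-31: 92 days, exemption $30000 → ($317000 − $30000) × 2.85% × 92/365 = $2061.6822
Total = $5688.9904

$5688.99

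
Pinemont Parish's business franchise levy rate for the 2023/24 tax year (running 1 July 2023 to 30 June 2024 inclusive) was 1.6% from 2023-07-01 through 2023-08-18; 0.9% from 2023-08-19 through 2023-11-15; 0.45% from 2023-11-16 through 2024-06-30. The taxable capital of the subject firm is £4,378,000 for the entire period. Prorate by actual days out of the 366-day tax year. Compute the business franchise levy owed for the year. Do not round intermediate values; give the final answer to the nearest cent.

£31,232.13

2023-07-01 to 2023-08-18: 49 days at 1.6% → £4,378,000 × 1.6% × 49/366 = £9,378.0109
2023-08-19 to 2023-11-15: 89 days at 0.9% → £4,378,000 × 0.9% × 89/366 = £9,581.3607
2023-11-16 to 2024-06-30: 228 days at 0.45% → £4,378,000 × 0.45% × 228/366 = £12,272.7541
Total = £31,232.1257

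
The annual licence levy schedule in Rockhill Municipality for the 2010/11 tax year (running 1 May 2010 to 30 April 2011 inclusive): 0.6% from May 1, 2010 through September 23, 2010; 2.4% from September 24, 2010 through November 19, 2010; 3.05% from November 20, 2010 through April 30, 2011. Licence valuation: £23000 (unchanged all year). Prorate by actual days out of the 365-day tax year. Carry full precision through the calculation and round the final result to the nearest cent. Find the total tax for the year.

£452.75

May 1 – September 23, 2010: 146 days at 0.6% → £23000 × 0.6% × 146/365 = £55.2000
September 24 – November 19, 2010: 57 days at 2.4% → £23000 × 2.4% × 57/365 = £86.2027
November 20, 2010 – April 30, 2011: 162 days at 3.05% → £23000 × 3.05% × 162/365 = £311.3507
Total = £452.7534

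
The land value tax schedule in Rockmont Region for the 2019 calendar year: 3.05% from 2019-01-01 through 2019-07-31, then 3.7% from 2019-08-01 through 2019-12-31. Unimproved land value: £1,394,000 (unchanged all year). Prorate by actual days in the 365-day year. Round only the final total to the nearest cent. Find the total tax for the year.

2019-01-01 to 2019-07-31: 212 days at 3.05% → £1,394,000 × 3.05% × 212/365 = £24,694.8055
2019-08-01 to 2019-12-31: 153 days at 3.7% → £1,394,000 × 3.7% × 153/365 = £21,620.3671
Total = £46,315.1726

£46,315.17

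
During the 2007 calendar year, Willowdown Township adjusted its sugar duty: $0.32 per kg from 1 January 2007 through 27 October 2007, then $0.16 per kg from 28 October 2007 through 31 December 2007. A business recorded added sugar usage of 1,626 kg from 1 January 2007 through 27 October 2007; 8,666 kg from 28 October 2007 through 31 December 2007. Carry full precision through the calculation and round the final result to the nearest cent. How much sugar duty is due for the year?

1 January – 27 October 2007: 1,626 kg at $0.32/kg → $520.32
28 October – 31 December 2007: 8,666 kg at $0.16/kg → $1386.56

$1906.88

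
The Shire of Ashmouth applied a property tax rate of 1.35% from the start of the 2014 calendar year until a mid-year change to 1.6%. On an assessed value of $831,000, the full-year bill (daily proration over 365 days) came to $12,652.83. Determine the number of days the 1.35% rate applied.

113 days

Let d = days at the first rate; then 365 − d days at the second rate.
$831,000 × [1.35%·d + 1.6%·(365−d)] / 365 = $12,652.83
Solving gives d = 113, so the new rate took effect on April 24, 2014.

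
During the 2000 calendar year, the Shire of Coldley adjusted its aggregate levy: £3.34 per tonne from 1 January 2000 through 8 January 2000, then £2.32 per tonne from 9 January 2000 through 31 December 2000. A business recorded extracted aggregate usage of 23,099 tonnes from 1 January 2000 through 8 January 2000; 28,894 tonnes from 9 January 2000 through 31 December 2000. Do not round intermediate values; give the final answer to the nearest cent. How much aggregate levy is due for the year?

£144,184.74

1 January – 8 January 2000: 23,099 tonnes at £3.34/tonne → £77,150.66
9 January – 31 December 2000: 28,894 tonnes at £2.32/tonne → £67,034.08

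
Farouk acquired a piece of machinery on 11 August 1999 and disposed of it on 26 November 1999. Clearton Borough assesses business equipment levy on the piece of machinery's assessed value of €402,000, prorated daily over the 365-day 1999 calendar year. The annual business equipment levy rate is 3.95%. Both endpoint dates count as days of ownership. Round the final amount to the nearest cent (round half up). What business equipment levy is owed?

Days held (11 August – 26 November 1999): 108 out of 365
Tax = €402,000 × 3.95% × 108/365 = €4,698.4438

€4,698.44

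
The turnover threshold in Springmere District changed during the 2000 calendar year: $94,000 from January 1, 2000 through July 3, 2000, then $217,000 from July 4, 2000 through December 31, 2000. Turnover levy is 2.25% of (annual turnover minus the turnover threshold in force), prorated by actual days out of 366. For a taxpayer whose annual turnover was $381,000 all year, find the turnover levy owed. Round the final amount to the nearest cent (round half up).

January 1 – July 3, 2000: 185 days, exemption $94,000 → ($381,000 − $94,000) × 2.25% × 185/366 = $3,264.0369
July 4 – December 31, 2000: 181 days, exemption $217,000 → ($381,000 − $217,000) × 2.25% × 181/366 = $1,824.8361
Total = $5,088.8730

$5,088.87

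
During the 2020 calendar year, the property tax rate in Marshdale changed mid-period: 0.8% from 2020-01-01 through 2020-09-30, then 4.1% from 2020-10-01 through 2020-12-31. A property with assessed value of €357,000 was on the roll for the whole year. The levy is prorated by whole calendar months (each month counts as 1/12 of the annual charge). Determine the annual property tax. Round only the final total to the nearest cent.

€5,801.25

2020-01-01 to 2020-09-30: 9 months at 0.8% → €357,000 × 0.8% × 9/12 = €2,142.0000
2020-10-01 to 2020-12-31: 3 months at 4.1% → €357,000 × 4.1% × 3/12 = €3,659.2500
Total = €5,801.2500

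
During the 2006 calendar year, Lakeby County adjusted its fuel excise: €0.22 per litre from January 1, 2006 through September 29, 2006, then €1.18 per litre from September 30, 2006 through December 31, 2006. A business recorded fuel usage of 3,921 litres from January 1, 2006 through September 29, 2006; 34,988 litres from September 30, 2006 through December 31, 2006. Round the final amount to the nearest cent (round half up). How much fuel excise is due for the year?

€42,148.46

January 1 – September 29, 2006: 3,921 litres at €0.22/litre → €862.62
September 30 – December 31, 2006: 34,988 litres at €1.18/litre → €41,285.84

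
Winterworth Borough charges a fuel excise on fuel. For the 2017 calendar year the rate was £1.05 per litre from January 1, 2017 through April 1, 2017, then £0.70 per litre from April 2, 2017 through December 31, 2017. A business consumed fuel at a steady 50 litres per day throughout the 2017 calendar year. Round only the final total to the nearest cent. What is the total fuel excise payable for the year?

£14,367.50

January 1 – April 1, 2017: 91 days × 50 litres/day = 4,550 litres at £1.05/litre → £4,777.50
April 2 – December 31, 2017: 274 days × 50 litres/day = 13,700 litres at £0.70/litre → £9,590.00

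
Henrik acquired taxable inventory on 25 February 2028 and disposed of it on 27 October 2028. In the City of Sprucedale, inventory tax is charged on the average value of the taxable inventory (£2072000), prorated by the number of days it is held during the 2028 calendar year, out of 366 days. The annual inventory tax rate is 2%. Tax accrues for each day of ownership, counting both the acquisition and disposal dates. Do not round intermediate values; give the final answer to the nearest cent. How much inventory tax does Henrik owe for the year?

Days held (25 February – 27 October 2028): 246 out of 366
Tax = £2072000 × 2% × 246/366 = £27853.1148

£27853.11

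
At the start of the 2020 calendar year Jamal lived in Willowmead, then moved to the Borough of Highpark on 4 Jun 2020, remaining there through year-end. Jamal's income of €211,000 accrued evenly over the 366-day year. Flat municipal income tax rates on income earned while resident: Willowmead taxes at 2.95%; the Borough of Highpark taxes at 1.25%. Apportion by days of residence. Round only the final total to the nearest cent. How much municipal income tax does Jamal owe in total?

€4,156.58

Willowmead, 1 Jan – 3 Jun 2020: 155 days → €211,000 × 2.95% × 155/366 = €2,636.0587
The Borough of Highpark, 4 Jun – 31 Dec 2020: 211 days → €211,000 × 1.25% × 211/366 = €1,520.5260
Total = €4,156.5847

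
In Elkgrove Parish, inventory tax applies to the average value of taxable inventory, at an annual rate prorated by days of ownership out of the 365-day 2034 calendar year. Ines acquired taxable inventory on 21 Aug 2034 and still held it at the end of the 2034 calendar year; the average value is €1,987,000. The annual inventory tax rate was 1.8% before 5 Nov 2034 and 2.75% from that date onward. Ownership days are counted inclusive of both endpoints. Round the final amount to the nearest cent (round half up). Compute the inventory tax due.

21 Aug – 4 Nov 2034: 76 days at 1.8% → €1,987,000 × 1.8% × 76/365 = €7,447.1671
5 Nov – 31 Dec 2034: 57 days at 2.75% → €1,987,000 × 2.75% × 57/365 = €8,533.2123
Total = €15,980.3795

€15,980.38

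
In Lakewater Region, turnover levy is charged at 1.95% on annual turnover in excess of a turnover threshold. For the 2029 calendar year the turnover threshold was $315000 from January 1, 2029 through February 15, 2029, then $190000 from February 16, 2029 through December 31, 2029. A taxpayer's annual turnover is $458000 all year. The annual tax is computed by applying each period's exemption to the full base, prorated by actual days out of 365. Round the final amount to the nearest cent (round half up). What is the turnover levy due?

January 1 – February 15, 2029: 46 days, exemption $315000 → ($458000 − $315000) × 1.95% × 46/365 = $351.4274
February 16 – December 31, 2029: 319 days, exemption $190000 → ($458000 − $190000) × 1.95% × 319/365 = $4567.3808
Total = $4918.8082

$4918.81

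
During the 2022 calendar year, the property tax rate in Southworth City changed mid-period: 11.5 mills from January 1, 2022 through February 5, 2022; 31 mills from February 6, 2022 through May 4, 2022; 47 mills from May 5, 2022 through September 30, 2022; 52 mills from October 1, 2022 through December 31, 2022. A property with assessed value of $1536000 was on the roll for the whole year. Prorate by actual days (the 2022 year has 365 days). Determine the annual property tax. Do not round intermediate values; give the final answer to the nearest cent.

$62824.50

January 1 – February 5, 2022: 36 days at 11.5 mills → $1536000 × 1.15% × 36/365 = $1742.2027
February 6 – May 4, 2022: 88 days at 31 mills → $1536000 × 3.1% × 88/365 = $11480.0219
May 5 – September 30, 2022: 149 days at 47 mills → $1536000 × 4.7% × 149/365 = $29470.1589
October 1 – December 31, 2022: 92 days at 52 mills → $1536000 × 5.2% × 92/365 = $20132.1205
Total = $62824.5041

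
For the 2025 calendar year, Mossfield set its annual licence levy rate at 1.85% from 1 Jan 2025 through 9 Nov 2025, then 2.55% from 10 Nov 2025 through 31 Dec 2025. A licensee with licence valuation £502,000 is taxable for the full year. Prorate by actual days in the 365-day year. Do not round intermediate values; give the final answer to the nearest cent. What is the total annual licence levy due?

1 Jan – 9 Nov 2025: 313 days at 1.85% → £502,000 × 1.85% × 313/365 = £7,963.9205
10 Nov – 31 Dec 2025: 52 days at 2.55% → £502,000 × 2.55% × 52/365 = £1,823.7041
Total = £9,787.6247

£9,787.62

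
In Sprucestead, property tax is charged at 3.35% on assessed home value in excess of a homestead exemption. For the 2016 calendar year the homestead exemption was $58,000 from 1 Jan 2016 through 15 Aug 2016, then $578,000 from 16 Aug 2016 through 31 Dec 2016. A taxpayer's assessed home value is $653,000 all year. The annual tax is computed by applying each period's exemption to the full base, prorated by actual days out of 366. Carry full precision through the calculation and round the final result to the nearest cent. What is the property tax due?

$13,364.30

1 Jan – 15 Aug 2016: 228 days, exemption $58,000 → ($653,000 − $58,000) × 3.35% × 228/366 = $12,416.9672
16 Aug – 31 Dec 2016: 138 days, exemption $578,000 → ($653,000 − $578,000) × 3.35% × 138/366 = $947.3361
Total = $13,364.3033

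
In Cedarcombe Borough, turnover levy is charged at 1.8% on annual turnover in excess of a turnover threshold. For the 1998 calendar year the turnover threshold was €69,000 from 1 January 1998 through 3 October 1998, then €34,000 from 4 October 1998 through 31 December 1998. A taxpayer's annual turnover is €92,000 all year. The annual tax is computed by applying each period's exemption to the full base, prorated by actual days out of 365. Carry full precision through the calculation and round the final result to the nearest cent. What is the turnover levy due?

1 January – 3 October 1998: 276 days, exemption €69,000 → (€92,000 − €69,000) × 1.8% × 276/365 = €313.0521
4 October – 31 December 1998: 89 days, exemption €34,000 → (€92,000 − €34,000) × 1.8% × 89/365 = €254.5644
Total = €567.6164

€567.62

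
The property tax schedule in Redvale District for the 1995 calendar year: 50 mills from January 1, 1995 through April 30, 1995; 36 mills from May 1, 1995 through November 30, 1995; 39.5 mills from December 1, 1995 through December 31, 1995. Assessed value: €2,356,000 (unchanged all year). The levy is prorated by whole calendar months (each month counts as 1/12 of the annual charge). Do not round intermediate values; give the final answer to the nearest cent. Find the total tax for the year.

January 1 – April 30, 1995: 4 months at 50 mills → €2,356,000 × 5% × 4/12 = €39,266.6667
May 1 – November 30, 1995: 7 months at 36 mills → €2,356,000 × 3.6% × 7/12 = €49,476.0000
December 1 – December 31, 1995: 1 month at 39.5 mills → €2,356,000 × 3.95% × 1/12 = €7,755.1667
Total = €96,497.8333

€96,497.83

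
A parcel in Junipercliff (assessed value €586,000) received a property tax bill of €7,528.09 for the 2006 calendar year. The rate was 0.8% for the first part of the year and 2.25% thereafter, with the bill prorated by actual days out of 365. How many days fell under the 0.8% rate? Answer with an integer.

243 days

Let d = days at the first rate; then 365 − d days at the second rate.
€586,000 × [0.8%·d + 2.25%·(365−d)] / 365 = €7,528.09
Solving gives d = 243, so the new rate took effect on September 1, 2006.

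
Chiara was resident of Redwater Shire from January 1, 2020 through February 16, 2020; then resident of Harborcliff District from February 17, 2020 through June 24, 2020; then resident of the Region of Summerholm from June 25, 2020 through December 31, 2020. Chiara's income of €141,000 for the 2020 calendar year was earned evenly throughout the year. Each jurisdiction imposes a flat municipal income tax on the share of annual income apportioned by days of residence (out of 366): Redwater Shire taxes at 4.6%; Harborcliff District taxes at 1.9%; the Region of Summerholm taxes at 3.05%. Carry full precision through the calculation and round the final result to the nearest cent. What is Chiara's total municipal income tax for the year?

Redwater Shire, January 1 – February 16, 2020: 47 days → €141,000 × 4.6% × 47/366 = €832.9016
Harborcliff District, February 17 – June 24, 2020: 129 days → €141,000 × 1.9% × 129/366 = €944.2377
The Region of Summerholm, June 25 – December 31, 2020: 190 days → €141,000 × 3.05% × 190/366 = €2,232.5000
Total = €4,009.6393

€4,009.64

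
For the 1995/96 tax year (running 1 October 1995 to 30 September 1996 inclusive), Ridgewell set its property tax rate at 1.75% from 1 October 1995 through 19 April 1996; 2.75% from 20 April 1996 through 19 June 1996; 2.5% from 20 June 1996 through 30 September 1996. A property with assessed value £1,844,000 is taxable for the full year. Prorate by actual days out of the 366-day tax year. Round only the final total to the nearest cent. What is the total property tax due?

£39,235.38

1 October 1995 – 19 April 1996: 202 days at 1.75% → £1,844,000 × 1.75% × 202/366 = £17,810.2186
20 April – 19 June 1996: 61 days at 2.75% → £1,844,000 × 2.75% × 61/366 = £8,451.6667
20 June – 30 September 1996: 103 days at 2.5% → £1,844,000 × 2.5% × 103/366 = £12,973.4973
Total = £39,235.3825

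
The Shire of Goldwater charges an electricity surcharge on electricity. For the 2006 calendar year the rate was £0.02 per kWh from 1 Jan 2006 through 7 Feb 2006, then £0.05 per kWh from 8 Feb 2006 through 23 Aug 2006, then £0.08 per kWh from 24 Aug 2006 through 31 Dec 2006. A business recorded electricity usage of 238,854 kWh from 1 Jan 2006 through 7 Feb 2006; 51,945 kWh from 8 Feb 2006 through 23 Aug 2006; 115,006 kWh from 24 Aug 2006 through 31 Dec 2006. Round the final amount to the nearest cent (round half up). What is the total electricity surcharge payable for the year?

1 Jan – 7 Feb 2006: 238,854 kWh at £0.02/kWh → £4777.08
8 Feb – 23 Aug 2006: 51,945 kWh at £0.05/kWh → £2597.25
24 Aug – 31 Dec 2006: 115,006 kWh at £0.08/kWh → £9200.48

£16574.81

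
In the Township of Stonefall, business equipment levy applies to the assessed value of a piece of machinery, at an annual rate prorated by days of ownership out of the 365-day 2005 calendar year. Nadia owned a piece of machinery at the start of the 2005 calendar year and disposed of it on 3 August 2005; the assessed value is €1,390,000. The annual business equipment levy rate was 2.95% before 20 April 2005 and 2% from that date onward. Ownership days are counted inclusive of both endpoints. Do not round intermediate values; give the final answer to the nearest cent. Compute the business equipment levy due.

€20,318.75

1 January – 19 April 2005: 109 days at 2.95% → €1,390,000 × 2.95% × 109/365 = €12,245.3288
20 April – 3 August 2005: 106 days at 2% → €1,390,000 × 2% × 106/365 = €8,073.4247
Total = €20,318.7534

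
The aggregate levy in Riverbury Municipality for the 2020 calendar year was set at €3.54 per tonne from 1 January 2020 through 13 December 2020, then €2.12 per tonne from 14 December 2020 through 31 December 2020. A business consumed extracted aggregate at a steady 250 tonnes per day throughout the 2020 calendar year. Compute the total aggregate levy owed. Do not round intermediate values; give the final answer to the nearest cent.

1 January – 13 December 2020: 348 days × 250 tonnes/day = 87,000 tonnes at €3.54/tonne → €307,980.00
14 December – 31 December 2020: 18 days × 250 tonnes/day = 4,500 tonnes at €2.12/tonne → €9,540.00

€317,520.00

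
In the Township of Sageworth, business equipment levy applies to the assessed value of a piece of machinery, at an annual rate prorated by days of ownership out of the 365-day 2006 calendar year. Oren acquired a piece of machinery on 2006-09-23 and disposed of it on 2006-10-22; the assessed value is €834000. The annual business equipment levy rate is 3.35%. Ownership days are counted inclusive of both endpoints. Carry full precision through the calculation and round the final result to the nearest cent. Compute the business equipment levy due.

€2296.36

Days held (2006-09-23 to 2006-10-22): 30 out of 365
Tax = €834000 × 3.35% × 30/365 = €2296.3562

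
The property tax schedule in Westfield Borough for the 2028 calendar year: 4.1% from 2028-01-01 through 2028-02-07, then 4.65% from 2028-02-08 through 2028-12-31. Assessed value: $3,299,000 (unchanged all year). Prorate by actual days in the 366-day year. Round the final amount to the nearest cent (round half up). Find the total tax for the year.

$151,519.64

2028-01-01 to 2028-02-07: 38 days at 4.1% → $3,299,000 × 4.1% × 38/366 = $14,043.2842
2028-02-08 to 2028-12-31: 328 days at 4.65% → $3,299,000 × 4.65% × 328/366 = $137,476.3607
Total = $151,519.6448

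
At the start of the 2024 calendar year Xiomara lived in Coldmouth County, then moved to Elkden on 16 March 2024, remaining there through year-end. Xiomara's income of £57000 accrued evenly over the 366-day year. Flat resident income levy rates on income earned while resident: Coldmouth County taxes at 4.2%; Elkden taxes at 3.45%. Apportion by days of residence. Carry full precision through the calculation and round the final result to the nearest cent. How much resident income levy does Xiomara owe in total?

Coldmouth County, 1 January – 15 March 2024: 75 days → £57000 × 4.2% × 75/366 = £490.5738
Elkden, 16 March – 31 December 2024: 291 days → £57000 × 3.45% × 291/366 = £1563.5287
Total = £2054.1025

£2054.10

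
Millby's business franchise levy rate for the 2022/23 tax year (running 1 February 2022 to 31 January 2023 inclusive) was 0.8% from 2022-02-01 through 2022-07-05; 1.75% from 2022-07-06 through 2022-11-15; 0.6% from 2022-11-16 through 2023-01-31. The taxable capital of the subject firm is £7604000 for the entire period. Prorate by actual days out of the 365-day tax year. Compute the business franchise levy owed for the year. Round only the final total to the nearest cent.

£83946.08

2022-02-01 to 2022-07-05: 155 days at 0.8% → £7604000 × 0.8% × 155/365 = £25832.7671
2022-07-06 to 2022-11-15: 133 days at 1.75% → £7604000 × 1.75% × 133/365 = £48488.5205
2022-11-16 to 2023-01-31: 77 days at 0.6% → £7604000 × 0.6% × 77/365 = £9624.7890
Total = £83946.0767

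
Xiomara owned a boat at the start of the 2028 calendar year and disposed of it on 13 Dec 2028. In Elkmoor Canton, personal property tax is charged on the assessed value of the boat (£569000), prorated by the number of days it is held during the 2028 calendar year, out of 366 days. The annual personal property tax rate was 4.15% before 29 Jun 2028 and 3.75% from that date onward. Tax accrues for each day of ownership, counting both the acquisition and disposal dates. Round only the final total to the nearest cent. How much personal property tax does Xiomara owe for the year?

1 Jan – 28 Jun 2028: 180 days at 4.15% → £569000 × 4.15% × 180/366 = £11613.1967
29 Jun – 13 Dec 2028: 168 days at 3.75% → £569000 × 3.75% × 168/366 = £9794.2623
Total = £21407.4590

£21407.46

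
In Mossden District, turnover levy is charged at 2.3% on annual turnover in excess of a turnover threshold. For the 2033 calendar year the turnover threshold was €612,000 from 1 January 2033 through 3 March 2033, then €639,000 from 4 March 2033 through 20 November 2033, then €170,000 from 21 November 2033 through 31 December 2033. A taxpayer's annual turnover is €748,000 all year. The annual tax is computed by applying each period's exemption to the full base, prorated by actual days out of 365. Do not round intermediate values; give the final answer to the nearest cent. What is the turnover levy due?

1 January – 3 March 2033: 62 days, exemption €612,000 → (€748,000 − €612,000) × 2.3% × 62/365 = €531.3315
4 March – 20 November 2033: 262 days, exemption €639,000 → (€748,000 − €639,000) × 2.3% × 262/365 = €1,799.5452
21 November – 31 December 2033: 41 days, exemption €170,000 → (€748,000 − €170,000) × 2.3% × 41/365 = €1,493.2986
Total = €3,824.1753

€3,824.18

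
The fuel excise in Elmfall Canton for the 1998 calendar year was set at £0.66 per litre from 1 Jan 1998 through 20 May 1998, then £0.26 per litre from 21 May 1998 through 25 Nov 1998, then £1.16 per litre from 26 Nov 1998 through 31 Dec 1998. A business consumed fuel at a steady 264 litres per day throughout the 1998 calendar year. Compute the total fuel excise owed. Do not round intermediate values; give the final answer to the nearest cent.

£48,391.20

1 Jan – 20 May 1998: 140 days × 264 litres/day = 36,960 litres at £0.66/litre → £24,393.60
21 May – 25 Nov 1998: 189 days × 264 litres/day = 49,896 litres at £0.26/litre → £12,972.96
26 Nov – 31 Dec 1998: 36 days × 264 litres/day = 9,504 litres at £1.16/litre → £11,024.64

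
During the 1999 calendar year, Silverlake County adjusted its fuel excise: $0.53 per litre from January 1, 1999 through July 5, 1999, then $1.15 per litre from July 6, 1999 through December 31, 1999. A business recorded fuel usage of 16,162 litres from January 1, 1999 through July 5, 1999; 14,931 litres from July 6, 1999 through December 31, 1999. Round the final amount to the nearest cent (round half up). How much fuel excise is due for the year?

January 1 – July 5, 1999: 16,162 litres at $0.53/litre → $8,565.86
July 6 – December 31, 1999: 14,931 litres at $1.15/litre → $17,170.65

$25,736.51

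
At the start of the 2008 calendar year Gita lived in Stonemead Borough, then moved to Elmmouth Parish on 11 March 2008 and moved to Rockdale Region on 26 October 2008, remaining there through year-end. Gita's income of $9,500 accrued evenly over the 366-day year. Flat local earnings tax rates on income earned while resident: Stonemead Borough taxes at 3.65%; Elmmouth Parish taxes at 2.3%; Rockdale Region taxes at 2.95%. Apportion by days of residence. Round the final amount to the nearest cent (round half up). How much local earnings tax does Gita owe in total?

Stonemead Borough, 1 January – 10 March 2008: 70 days → $9,500 × 3.65% × 70/366 = $66.3183
Elmmouth Parish, 11 March – 25 October 2008: 229 days → $9,500 × 2.3% × 229/366 = $136.7117
Rockdale Region, 26 October – 31 December 2008: 67 days → $9,500 × 2.95% × 67/366 = $51.3026
Total = $254.3327

$254.33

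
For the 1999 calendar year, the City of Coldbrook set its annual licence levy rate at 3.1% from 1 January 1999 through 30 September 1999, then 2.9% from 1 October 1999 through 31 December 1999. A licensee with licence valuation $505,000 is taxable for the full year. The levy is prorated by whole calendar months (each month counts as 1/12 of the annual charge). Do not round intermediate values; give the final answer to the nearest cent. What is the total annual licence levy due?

1 January – 30 September 1999: 9 months at 3.1% → $505,000 × 3.1% × 9/12 = $11,741.2500
1 October – 31 December 1999: 3 months at 2.9% → $505,000 × 2.9% × 3/12 = $3,661.2500
Total = $15,402.5000

$15,402.50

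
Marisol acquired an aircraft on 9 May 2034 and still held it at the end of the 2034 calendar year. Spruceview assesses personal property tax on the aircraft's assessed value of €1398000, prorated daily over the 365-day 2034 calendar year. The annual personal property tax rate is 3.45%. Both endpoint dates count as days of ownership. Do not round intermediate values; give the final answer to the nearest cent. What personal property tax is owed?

€31317.12

Days held (9 May – 31 Dec 2034): 237 out of 365
Tax = €1398000 × 3.45% × 237/365 = €31317.1151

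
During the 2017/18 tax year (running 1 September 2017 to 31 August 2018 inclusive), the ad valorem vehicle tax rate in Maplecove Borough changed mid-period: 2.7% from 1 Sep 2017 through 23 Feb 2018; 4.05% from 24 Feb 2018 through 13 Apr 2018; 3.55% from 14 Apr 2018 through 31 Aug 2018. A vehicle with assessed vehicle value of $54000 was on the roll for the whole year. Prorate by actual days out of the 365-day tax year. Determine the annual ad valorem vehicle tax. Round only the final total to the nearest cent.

$1731.92

1 Sep 2017 – 23 Feb 2018: 176 days at 2.7% → $54000 × 2.7% × 176/365 = $703.0356
24 Feb – 13 Apr 2018: 49 days at 4.05% → $54000 × 4.05% × 49/365 = $293.5973
14 Apr – 31 Aug 2018: 140 days at 3.55% → $54000 × 3.55% × 140/365 = $735.2877
Total = $1731.9205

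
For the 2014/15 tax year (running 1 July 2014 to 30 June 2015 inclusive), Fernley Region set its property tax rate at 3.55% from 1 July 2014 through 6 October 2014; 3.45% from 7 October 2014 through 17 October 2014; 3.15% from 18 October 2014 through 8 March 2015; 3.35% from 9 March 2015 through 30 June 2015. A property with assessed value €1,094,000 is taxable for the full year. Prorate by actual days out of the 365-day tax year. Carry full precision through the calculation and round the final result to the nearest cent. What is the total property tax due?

1 July – 6 October 2014: 98 days at 3.55% → €1,094,000 × 3.55% × 98/365 = €10,427.4685
7 October – 17 October 2014: 11 days at 3.45% → €1,094,000 × 3.45% × 11/365 = €1,137.4603
18 October 2014 – 8 March 2015: 142 days at 3.15% → €1,094,000 × 3.15% × 142/365 = €13,406.7452
9 March – 30 June 2015: 114 days at 3.35% → €1,094,000 × 3.35% × 114/365 = €11,446.5370
Total = €36,418.2110

€36,418.21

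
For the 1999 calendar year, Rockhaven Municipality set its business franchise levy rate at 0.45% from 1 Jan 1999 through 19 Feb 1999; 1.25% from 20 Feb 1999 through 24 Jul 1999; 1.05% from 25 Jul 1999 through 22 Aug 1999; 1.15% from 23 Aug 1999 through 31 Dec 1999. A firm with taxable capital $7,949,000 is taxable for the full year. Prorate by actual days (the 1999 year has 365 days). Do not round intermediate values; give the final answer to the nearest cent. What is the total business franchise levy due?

$86,535.21

1 Jan – 19 Feb 1999: 50 days at 0.45% → $7,949,000 × 0.45% × 50/365 = $4,900.0685
20 Feb – 24 Jul 1999: 155 days at 1.25% → $7,949,000 × 1.25% × 155/365 = $42,195.0342
25 Jul – 22 Aug 1999: 29 days at 1.05% → $7,949,000 × 1.05% × 29/365 = $6,631.4260
23 Aug – 31 Dec 1999: 131 days at 1.15% → $7,949,000 × 1.15% × 131/365 = $32,808.6808
Total = $86,535.2096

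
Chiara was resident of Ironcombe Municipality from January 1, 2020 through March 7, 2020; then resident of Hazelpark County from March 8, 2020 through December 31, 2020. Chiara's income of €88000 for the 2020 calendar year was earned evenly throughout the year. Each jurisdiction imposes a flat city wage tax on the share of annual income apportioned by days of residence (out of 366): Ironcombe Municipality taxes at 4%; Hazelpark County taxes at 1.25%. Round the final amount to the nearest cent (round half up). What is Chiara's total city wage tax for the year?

Ironcombe Municipality, January 1 – March 7, 2020: 67 days → €88000 × 4% × 67/366 = €644.3716
Hazelpark County, March 8 – December 31, 2020: 299 days → €88000 × 1.25% × 299/366 = €898.6339
Total = €1543.0055

€1543.01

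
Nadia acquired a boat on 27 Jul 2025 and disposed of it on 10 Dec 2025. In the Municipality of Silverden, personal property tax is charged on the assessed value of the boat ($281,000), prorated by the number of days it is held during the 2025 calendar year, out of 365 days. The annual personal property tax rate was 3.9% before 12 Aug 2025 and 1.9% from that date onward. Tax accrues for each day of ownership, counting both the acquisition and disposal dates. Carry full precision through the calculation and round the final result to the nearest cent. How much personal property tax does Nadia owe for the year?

$2,250.31

27 Jul – 11 Aug 2025: 16 days at 3.9% → $281,000 × 3.9% × 16/365 = $480.3945
12 Aug – 10 Dec 2025: 121 days at 1.9% → $281,000 × 1.9% × 121/365 = $1,769.9151
Total = $2,250.3096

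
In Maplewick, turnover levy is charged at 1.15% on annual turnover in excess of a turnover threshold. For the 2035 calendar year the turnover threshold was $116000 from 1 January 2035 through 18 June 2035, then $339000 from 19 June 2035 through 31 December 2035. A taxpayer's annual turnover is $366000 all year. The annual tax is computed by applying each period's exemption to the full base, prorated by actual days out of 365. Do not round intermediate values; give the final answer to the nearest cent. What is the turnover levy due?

1 January – 18 June 2035: 169 days, exemption $116000 → ($366000 − $116000) × 1.15% × 169/365 = $1331.1644
19 June – 31 December 2035: 196 days, exemption $339000 → ($366000 − $339000) × 1.15% × 196/365 = $166.7342
Total = $1497.8986

$1497.90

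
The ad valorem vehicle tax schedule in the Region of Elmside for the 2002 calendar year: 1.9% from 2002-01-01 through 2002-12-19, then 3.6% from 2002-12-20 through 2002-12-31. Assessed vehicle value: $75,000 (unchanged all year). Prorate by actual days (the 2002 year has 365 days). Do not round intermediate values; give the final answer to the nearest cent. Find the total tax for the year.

$1,466.92

2002-01-01 to 2002-12-19: 353 days at 1.9% → $75,000 × 1.9% × 353/365 = $1,378.1507
2002-12-20 to 2002-12-31: 12 days at 3.6% → $75,000 × 3.6% × 12/365 = $88.7671
Total = $1,466.9178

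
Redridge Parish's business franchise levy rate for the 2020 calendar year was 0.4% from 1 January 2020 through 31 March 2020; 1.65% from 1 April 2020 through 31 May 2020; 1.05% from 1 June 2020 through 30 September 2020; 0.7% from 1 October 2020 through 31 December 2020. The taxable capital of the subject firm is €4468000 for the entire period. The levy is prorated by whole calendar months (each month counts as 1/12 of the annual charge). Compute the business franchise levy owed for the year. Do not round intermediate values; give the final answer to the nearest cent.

1 January – 31 March 2020: 3 months at 0.4% → €4468000 × 0.4% × 3/12 = €4468.0000
1 April – 31 May 2020: 2 months at 1.65% → €4468000 × 1.65% × 2/12 = €12287.0000
1 June – 30 September 2020: 4 months at 1.05% → €4468000 × 1.05% × 4/12 = €15638.0000
1 October – 31 December 2020: 3 months at 0.7% → €4468000 × 0.7% × 3/12 = €7819.0000
Total = €40212.0000

€40212.00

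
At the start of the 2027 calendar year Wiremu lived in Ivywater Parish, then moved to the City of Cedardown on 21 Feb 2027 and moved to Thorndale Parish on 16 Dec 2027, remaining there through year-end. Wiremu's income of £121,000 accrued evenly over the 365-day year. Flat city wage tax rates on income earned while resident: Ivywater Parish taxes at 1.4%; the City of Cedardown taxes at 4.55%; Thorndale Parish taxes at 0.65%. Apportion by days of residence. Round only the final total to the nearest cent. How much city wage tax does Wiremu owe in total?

£4,766.07

Ivywater Parish, 1 Jan – 20 Feb 2027: 51 days → £121,000 × 1.4% × 51/365 = £236.6959
The City of Cedardown, 21 Feb – 15 Dec 2027: 298 days → £121,000 × 4.55% × 298/365 = £4,494.9014
Thorndale Parish, 16 Dec – 31 Dec 2027: 16 days → £121,000 × 0.65% × 16/365 = £34.4767
Total = £4,766.0740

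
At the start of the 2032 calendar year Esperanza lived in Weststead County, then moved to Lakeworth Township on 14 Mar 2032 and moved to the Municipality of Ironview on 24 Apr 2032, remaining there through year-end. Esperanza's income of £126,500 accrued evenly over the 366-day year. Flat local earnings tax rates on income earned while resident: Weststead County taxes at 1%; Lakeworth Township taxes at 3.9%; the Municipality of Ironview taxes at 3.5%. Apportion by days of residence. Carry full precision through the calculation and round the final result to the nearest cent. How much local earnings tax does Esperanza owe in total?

Weststead County, 1 Jan – 13 Mar 2032: 73 days → £126,500 × 1% × 73/366 = £252.3087
Lakeworth Township, 14 Mar – 23 Apr 2032: 41 days → £126,500 × 3.9% × 41/366 = £552.6598
The Municipality of Ironview, 24 Apr – 31 Dec 2032: 252 days → £126,500 × 3.5% × 252/366 = £3,048.4426
Total = £3,853.4112

£3,853.41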